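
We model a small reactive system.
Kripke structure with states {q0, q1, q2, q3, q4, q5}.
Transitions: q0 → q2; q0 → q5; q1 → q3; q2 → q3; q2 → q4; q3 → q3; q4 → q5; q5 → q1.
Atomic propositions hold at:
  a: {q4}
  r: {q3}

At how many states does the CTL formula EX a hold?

1

Sat(EX a) = {s : some successor in {q4}} = {q2}
|Sat(EX a)| = |{q2}| = 1.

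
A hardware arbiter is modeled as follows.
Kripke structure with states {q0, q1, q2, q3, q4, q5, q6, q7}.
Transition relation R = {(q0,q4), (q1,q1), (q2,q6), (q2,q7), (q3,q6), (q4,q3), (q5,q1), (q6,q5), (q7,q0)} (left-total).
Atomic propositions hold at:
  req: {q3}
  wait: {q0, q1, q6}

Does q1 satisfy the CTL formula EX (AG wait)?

AG wait: greatest fixpoint, start Z0 = {q0, q1, q6}, keep only states in Sat with every successor in Z. Z1 = {q1}; fixed.
Sat(AG wait) = {q1}
Sat(EX (AG wait)) = {s : some successor in {q1}} = {q1, q5}
q1 ∈ Sat(EX (AG wait)) = {q1, q5}, so the formula holds at q1.

Yes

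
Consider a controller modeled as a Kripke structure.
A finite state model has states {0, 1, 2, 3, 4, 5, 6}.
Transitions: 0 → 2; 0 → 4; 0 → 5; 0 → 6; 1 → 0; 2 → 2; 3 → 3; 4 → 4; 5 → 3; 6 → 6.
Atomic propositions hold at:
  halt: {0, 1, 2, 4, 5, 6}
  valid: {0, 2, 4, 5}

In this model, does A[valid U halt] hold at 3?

No

A[valid U halt]: least fixpoint, start Z0 = Sat(halt) = {0, 1, 2, 4, 5, 6}, add states in Sat(valid) with every successor in Z. Already a fixed point.
Sat(A[valid U halt]) = {0, 1, 2, 4, 5, 6}
3 ∉ Sat(A[valid U halt]) = {0, 1, 2, 4, 5, 6}, so the formula does not hold at 3.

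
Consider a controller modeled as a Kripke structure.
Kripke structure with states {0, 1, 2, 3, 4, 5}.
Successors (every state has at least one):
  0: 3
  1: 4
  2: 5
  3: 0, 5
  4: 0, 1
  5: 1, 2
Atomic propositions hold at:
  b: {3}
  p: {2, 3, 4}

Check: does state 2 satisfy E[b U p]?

Yes

E[b U p]: least fixpoint, start Z0 = Sat(p) = {2, 3, 4}, add states in Sat(b) with some successor in Z. Already a fixed point.
Sat(E[b U p]) = {2, 3, 4}
2 ∈ Sat(E[b U p]) = {2, 3, 4}, so the formula holds at 2.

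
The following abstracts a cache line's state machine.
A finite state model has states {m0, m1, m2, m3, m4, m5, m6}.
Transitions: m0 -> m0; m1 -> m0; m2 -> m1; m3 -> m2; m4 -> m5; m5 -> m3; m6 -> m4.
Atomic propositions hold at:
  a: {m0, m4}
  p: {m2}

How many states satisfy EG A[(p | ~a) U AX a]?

Sat(~a) = {m1, m2, m3, m5, m6}
Sat(p | ~a) = {m1, m2, m3, m5, m6}
Sat(AX a) = {s : every successor in {m0, m4}} = {m0, m1, m6}
A[(p | ~a) U AX a]: least fixpoint, start Z0 = Sat(AX a) = {m0, m1, m6}, add states in Sat(p | ~a) with every successor in Z. Z1 = {m0, m1, m2, m6}; Z2 = {m0, m1, m2, m3, m6}; Z3 = {m0, m1, m2, m3, m5, m6}; fixed.
Sat(A[(p | ~a) U AX a]) = {m0, m1, m2, m3, m5, m6}
EG A[(p | ~a) U AX a]: greatest fixpoint, start Z0 = {m0, m1, m2, m3, m5, m6}, keep only states in Sat with some successor in Z. Z1 = {m0, m1, m2, m3, m5}; fixed.
Sat(EG A[(p | ~a) U AX a]) = {m0, m1, m2, m3, m5}
|Sat(EG A[(p | ~a) U AX a])| = |{m0, m1, m2, m3, m5}| = 5.

5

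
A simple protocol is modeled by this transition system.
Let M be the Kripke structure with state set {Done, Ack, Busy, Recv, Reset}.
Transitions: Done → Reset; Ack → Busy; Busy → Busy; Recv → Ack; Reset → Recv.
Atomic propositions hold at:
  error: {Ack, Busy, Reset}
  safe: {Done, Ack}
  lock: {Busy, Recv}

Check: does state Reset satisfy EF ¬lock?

Sat(¬lock) = {Done, Ack, Reset}
EF ¬lock: least fixpoint, start Z0 = {Done, Ack, Reset}, add states with some successor in Z. Z1 = {Done, Ack, Recv, Reset}; fixed.
Sat(EF ¬lock) = {Done, Ack, Recv, Reset}
Reset ∈ Sat(EF ¬lock) = {Done, Ack, Recv, Reset}, so the formula holds at Reset.

Yes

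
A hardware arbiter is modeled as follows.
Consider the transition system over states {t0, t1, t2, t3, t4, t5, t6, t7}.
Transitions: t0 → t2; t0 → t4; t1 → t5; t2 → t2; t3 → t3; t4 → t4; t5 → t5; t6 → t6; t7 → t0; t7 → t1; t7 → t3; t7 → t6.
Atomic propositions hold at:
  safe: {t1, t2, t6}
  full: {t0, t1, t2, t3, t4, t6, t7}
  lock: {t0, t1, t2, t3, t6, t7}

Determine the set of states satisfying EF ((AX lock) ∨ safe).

Sat(AX lock) = {s : every successor in {t0, t1, t2, t3, t6, t7}} = {t2, t3, t6, t7}
Sat((AX lock) ∨ safe) = {t1, t2, t3, t6, t7}
EF ((AX lock) ∨ safe): least fixpoint, start Z0 = {t1, t2, t3, t6, t7}, add states with some successor in Z. Z1 = {t0, t1, t2, t3, t6, t7}; fixed.
Sat(EF ((AX lock) ∨ safe)) = {t0, t1, t2, t3, t6, t7}

{t0, t1, t2, t3, t6, t7}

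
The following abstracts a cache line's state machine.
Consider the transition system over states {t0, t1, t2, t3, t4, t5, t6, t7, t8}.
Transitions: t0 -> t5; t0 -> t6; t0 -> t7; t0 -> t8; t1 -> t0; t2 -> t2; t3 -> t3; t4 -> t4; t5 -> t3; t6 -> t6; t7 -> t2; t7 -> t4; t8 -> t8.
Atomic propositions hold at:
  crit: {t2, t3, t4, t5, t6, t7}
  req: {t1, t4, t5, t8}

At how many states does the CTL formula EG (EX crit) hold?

Sat(EX crit) = {s : some successor in {t2, t3, t4, t5, t6, t7}} = {t0, t2, t3, t4, t5, t6, t7}
EG (EX crit): greatest fixpoint, start Z0 = {t0, t2, t3, t4, t5, t6, t7}, keep only states in Sat with some successor in Z. Already a fixed point.
Sat(EG (EX crit)) = {t0, t2, t3, t4, t5, t6, t7}
|Sat(EG (EX crit))| = |{t0, t2, t3, t4, t5, t6, t7}| = 7.

7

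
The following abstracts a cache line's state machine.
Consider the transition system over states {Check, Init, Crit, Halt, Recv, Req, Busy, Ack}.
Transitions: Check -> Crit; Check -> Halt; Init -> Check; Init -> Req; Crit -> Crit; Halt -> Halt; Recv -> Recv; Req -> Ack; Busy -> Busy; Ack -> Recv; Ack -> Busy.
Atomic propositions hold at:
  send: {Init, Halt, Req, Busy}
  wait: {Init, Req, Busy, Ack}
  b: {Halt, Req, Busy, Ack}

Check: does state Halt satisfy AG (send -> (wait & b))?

No

Sat(wait & b) = {Req, Busy, Ack}
Sat(send -> (wait & b)) = {Check, Crit, Recv, Req, Busy, Ack}
AG (send -> (wait & b)): greatest fixpoint, start Z0 = {Check, Crit, Recv, Req, Busy, Ack}, keep only states in Sat with every successor in Z. Z1 = {Crit, Recv, Req, Busy, Ack}; fixed.
Sat(AG (send -> (wait & b))) = {Crit, Recv, Req, Busy, Ack}
Halt ∉ Sat(AG (send -> (wait & b))) = {Crit, Recv, Req, Busy, Ack}, so the formula does not hold at Halt.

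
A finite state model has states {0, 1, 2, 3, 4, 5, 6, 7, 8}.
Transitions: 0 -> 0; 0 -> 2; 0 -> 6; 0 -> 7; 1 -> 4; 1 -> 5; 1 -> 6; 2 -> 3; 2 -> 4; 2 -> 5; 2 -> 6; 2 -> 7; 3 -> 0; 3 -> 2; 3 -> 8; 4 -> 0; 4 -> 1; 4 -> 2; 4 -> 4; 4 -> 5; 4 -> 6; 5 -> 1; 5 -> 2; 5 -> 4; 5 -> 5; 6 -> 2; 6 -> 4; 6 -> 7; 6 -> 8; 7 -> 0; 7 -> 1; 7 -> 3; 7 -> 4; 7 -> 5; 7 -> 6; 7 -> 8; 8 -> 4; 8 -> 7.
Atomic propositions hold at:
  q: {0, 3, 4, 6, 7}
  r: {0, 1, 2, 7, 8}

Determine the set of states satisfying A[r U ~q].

{1, 2, 5, 8}

Sat(~q) = {1, 2, 5, 8}
A[r U ~q]: least fixpoint, start Z0 = Sat(~q) = {1, 2, 5, 8}, add states in Sat(r) with every successor in Z. Already a fixed point.
Sat(A[r U ~q]) = {1, 2, 5, 8}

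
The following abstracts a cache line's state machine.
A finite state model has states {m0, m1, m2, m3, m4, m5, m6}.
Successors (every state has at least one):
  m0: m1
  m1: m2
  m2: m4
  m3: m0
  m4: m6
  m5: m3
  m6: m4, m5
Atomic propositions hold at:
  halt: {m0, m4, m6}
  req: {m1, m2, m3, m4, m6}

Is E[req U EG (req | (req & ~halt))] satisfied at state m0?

Sat(~halt) = {m1, m2, m3, m5}
Sat(req & ~halt) = {m1, m2, m3}
Sat(req | (req & ~halt)) = {m1, m2, m3, m4, m6}
EG (req | (req & ~halt)): greatest fixpoint, start Z0 = {m1, m2, m3, m4, m6}, keep only states in Sat with some successor in Z. Z1 = {m1, m2, m4, m6}; fixed.
Sat(EG (req | (req & ~halt))) = {m1, m2, m4, m6}
E[req U EG (req | (req & ~halt))]: least fixpoint, start Z0 = Sat(EG (req | (req & ~halt))) = {m1, m2, m4, m6}, add states in Sat(req) with some successor in Z. Already a fixed point.
Sat(E[req U EG (req | (req & ~halt))]) = {m1, m2, m4, m6}
m0 ∉ Sat(E[req U EG (req | (req & ~halt))]) = {m1, m2, m4, m6}, so the formula does not hold at m0.

No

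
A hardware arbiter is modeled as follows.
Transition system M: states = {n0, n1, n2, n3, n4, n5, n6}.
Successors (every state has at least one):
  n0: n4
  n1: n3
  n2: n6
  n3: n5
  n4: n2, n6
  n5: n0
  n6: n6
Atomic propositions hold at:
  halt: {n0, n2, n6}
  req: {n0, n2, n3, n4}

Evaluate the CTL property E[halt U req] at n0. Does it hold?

E[halt U req]: least fixpoint, start Z0 = Sat(req) = {n0, n2, n3, n4}, add states in Sat(halt) with some successor in Z. Already a fixed point.
Sat(E[halt U req]) = {n0, n2, n3, n4}
n0 ∈ Sat(E[halt U req]) = {n0, n2, n3, n4}, so the formula holds at n0.

Yes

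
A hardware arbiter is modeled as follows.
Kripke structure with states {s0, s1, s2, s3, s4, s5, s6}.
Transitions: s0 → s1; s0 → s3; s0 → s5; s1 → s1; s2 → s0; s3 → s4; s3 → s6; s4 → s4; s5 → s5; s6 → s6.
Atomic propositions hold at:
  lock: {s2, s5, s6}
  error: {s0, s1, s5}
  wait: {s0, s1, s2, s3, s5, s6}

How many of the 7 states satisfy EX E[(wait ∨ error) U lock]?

5

Sat(wait ∨ error) = {s0, s1, s2, s3, s5, s6}
E[(wait ∨ error) U lock]: least fixpoint, start Z0 = Sat(lock) = {s2, s5, s6}, add states in Sat(wait ∨ error) with some successor in Z. Z1 = {s0, s2, s3, s5, s6}; fixed.
Sat(E[(wait ∨ error) U lock]) = {s0, s2, s3, s5, s6}
Sat(EX E[(wait ∨ error) U lock]) = {s : some successor in {s0, s2, s3, s5, s6}} = {s0, s2, s3, s5, s6}
|Sat(EX E[(wait ∨ error) U lock])| = |{s0, s2, s3, s5, s6}| = 5.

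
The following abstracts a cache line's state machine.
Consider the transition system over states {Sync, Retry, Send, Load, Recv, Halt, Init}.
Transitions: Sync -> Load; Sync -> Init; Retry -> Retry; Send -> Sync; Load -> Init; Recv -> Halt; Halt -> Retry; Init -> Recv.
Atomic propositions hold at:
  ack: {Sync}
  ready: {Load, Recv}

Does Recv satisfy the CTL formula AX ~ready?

Yes

Sat(~ready) = {Sync, Retry, Send, Halt, Init}
Sat(AX ~ready) = {s : every successor in {Sync, Retry, Send, Halt, Init}} = {Retry, Send, Load, Recv, Halt}
Recv ∈ Sat(AX ~ready) = {Retry, Send, Load, Recv, Halt}, so the formula holds at Recv.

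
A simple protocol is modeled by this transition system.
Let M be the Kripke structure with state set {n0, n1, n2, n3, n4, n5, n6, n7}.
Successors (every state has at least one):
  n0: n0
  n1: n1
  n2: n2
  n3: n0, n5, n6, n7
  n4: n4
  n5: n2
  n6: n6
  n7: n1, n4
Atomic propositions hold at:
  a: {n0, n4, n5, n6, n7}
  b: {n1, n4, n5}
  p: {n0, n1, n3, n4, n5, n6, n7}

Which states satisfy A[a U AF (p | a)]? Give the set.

Sat(p | a) = {n0, n1, n3, n4, n5, n6, n7}
AF (p | a): least fixpoint, start Z0 = {n0, n1, n3, n4, n5, n6, n7}, add states with every successor in Z. Already a fixed point.
Sat(AF (p | a)) = {n0, n1, n3, n4, n5, n6, n7}
A[a U AF (p | a)]: least fixpoint, start Z0 = Sat(AF (p | a)) = {n0, n1, n3, n4, n5, n6, n7}, add states in Sat(a) with every successor in Z. Already a fixed point.
Sat(A[a U AF (p | a)]) = {n0, n1, n3, n4, n5, n6, n7}

{n0, n1, n3, n4, n5, n6, n7}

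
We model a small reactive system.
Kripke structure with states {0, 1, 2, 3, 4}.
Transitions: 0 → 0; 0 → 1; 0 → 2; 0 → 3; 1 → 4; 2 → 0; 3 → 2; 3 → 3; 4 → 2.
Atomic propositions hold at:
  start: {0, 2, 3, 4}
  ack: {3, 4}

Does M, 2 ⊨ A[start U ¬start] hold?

Sat(¬start) = {1}
A[start U ¬start]: least fixpoint, start Z0 = Sat(¬start) = {1}, add states in Sat(start) with every successor in Z. Already a fixed point.
Sat(A[start U ¬start]) = {1}
2 ∉ Sat(A[start U ¬start]) = {1}, so the formula does not hold at 2.

No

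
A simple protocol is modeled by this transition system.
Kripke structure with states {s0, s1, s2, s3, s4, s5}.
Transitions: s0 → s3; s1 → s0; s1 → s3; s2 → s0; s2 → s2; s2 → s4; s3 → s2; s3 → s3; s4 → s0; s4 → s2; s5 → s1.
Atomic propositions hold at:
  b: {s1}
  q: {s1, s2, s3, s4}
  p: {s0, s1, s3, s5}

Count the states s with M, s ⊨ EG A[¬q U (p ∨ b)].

4

Sat(¬q) = {s0, s5}
Sat(p ∨ b) = {s0, s1, s3, s5}
A[¬q U (p ∨ b)]: least fixpoint, start Z0 = Sat((p ∨ b)) = {s0, s1, s3, s5}, add states in Sat(¬q) with every successor in Z. Already a fixed point.
Sat(A[¬q U (p ∨ b)]) = {s0, s1, s3, s5}
EG A[¬q U (p ∨ b)]: greatest fixpoint, start Z0 = {s0, s1, s3, s5}, keep only states in Sat with some successor in Z. Already a fixed point.
Sat(EG A[¬q U (p ∨ b)]) = {s0, s1, s3, s5}
|Sat(EG A[¬q U (p ∨ b)])| = |{s0, s1, s3, s5}| = 4.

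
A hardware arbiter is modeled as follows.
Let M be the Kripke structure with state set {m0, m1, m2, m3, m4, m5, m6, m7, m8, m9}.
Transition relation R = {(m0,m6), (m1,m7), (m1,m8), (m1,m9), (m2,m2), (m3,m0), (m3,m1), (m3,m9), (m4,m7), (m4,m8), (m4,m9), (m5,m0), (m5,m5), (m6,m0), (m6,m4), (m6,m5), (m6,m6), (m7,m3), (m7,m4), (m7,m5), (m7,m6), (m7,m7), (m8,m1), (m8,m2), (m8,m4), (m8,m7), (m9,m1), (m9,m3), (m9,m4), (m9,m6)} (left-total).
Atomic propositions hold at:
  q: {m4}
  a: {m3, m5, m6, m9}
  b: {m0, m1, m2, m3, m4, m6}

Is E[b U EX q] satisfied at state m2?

Sat(EX q) = {s : some successor in {m4}} = {m6, m7, m8, m9}
E[b U EX q]: least fixpoint, start Z0 = Sat(EX q) = {m6, m7, m8, m9}, add states in Sat(b) with some successor in Z. Z1 = {m0, m1, m3, m4, m6, m7, m8, m9}; fixed.
Sat(E[b U EX q]) = {m0, m1, m3, m4, m6, m7, m8, m9}
m2 ∉ Sat(E[b U EX q]) = {m0, m1, m3, m4, m6, m7, m8, m9}, so the formula does not hold at m2.

No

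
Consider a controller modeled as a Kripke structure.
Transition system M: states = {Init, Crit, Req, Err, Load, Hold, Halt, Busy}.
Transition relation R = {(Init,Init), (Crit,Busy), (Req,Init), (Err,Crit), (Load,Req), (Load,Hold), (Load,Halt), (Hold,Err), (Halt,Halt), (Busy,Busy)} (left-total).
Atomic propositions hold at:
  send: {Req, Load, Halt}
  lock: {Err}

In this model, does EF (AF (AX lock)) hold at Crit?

Sat(AX lock) = {s : every successor in {Err}} = {Hold}
AF (AX lock): least fixpoint, start Z0 = {Hold}, add states with every successor in Z. Already a fixed point.
Sat(AF (AX lock)) = {Hold}
EF (AF (AX lock)): least fixpoint, start Z0 = {Hold}, add states with some successor in Z. Z1 = {Load, Hold}; fixed.
Sat(EF (AF (AX lock))) = {Load, Hold}
Crit ∉ Sat(EF (AF (AX lock))) = {Load, Hold}, so the formula does not hold at Crit.

No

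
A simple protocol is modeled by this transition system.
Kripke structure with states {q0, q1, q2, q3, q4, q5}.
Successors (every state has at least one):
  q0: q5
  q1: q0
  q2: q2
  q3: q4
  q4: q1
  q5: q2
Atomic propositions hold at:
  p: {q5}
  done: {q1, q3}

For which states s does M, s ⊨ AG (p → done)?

{q2}

Sat(p → done) = {q0, q1, q2, q3, q4}
AG (p → done): greatest fixpoint, start Z0 = {q0, q1, q2, q3, q4}, keep only states in Sat with every successor in Z. Z1 = {q1, q2, q3, q4}; Z2 = {q2, q3, q4}; Z3 = {q2, q3}; Z4 = {q2}; fixed.
Sat(AG (p → done)) = {q2}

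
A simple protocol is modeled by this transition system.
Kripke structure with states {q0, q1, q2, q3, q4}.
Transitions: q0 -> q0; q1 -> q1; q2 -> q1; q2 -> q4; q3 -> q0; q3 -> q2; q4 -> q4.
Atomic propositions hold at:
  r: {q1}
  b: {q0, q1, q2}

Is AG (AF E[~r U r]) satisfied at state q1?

Yes

Sat(~r) = {q0, q2, q3, q4}
E[~r U r]: least fixpoint, start Z0 = Sat(r) = {q1}, add states in Sat(~r) with some successor in Z. Z1 = {q1, q2}; Z2 = {q1, q2, q3}; fixed.
Sat(E[~r U r]) = {q1, q2, q3}
AF E[~r U r]: least fixpoint, start Z0 = {q1, q2, q3}, add states with every successor in Z. Already a fixed point.
Sat(AF E[~r U r]) = {q1, q2, q3}
AG (AF E[~r U r]): greatest fixpoint, start Z0 = {q1, q2, q3}, keep only states in Sat with every successor in Z. Z1 = {q1}; fixed.
Sat(AG (AF E[~r U r])) = {q1}
q1 ∈ Sat(AG (AF E[~r U r])) = {q1}, so the formula holds at q1.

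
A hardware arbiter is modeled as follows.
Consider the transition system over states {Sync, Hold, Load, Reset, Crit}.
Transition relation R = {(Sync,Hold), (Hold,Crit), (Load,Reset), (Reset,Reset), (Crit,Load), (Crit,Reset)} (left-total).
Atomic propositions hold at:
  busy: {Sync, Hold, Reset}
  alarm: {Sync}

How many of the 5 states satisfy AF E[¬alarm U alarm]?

Sat(¬alarm) = {Hold, Load, Reset, Crit}
E[¬alarm U alarm]: least fixpoint, start Z0 = Sat(alarm) = {Sync}, add states in Sat(¬alarm) with some successor in Z. Already a fixed point.
Sat(E[¬alarm U alarm]) = {Sync}
AF E[¬alarm U alarm]: least fixpoint, start Z0 = {Sync}, add states with every successor in Z. Already a fixed point.
Sat(AF E[¬alarm U alarm]) = {Sync}
|Sat(AF E[¬alarm U alarm])| = |{Sync}| = 1.

1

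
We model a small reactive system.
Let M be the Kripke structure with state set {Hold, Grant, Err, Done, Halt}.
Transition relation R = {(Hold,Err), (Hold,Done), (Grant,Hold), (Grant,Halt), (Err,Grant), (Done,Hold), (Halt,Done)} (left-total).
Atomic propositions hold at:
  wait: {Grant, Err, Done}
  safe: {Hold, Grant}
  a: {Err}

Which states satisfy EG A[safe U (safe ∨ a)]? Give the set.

Sat(safe ∨ a) = {Hold, Grant, Err}
A[safe U (safe ∨ a)]: least fixpoint, start Z0 = Sat((safe ∨ a)) = {Hold, Grant, Err}, add states in Sat(safe) with every successor in Z. Already a fixed point.
Sat(A[safe U (safe ∨ a)]) = {Hold, Grant, Err}
EG A[safe U (safe ∨ a)]: greatest fixpoint, start Z0 = {Hold, Grant, Err}, keep only states in Sat with some successor in Z. Already a fixed point.
Sat(EG A[safe U (safe ∨ a)]) = {Hold, Grant, Err}

{Hold, Grant, Err}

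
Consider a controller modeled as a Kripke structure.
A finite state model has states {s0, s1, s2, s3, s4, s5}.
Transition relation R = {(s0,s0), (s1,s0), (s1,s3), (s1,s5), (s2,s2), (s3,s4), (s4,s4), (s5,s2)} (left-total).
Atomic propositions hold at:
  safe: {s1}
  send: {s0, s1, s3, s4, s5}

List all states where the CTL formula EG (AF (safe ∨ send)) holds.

{s0, s1, s3, s4}

Sat(safe ∨ send) = {s0, s1, s3, s4, s5}
AF (safe ∨ send): least fixpoint, start Z0 = {s0, s1, s3, s4, s5}, add states with every successor in Z. Already a fixed point.
Sat(AF (safe ∨ send)) = {s0, s1, s3, s4, s5}
EG (AF (safe ∨ send)): greatest fixpoint, start Z0 = {s0, s1, s3, s4, s5}, keep only states in Sat with some successor in Z. Z1 = {s0, s1, s3, s4}; fixed.
Sat(EG (AF (safe ∨ send))) = {s0, s1, s3, s4}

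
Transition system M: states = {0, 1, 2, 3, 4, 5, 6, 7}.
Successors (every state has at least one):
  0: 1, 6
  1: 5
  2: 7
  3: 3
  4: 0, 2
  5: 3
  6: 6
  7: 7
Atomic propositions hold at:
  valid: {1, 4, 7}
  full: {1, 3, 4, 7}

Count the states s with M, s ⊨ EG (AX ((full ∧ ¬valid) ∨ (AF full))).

5

Sat(¬valid) = {0, 2, 3, 5, 6}
Sat(full ∧ ¬valid) = {3}
AF full: least fixpoint, start Z0 = {1, 3, 4, 7}, add states with every successor in Z. Z1 = {1, 2, 3, 4, 5, 7}; fixed.
Sat(AF full) = {1, 2, 3, 4, 5, 7}
Sat((full ∧ ¬valid) ∨ (AF full)) = {1, 2, 3, 4, 5, 7}
Sat(AX ((full ∧ ¬valid) ∨ (AF full))) = {s : every successor in {1, 2, 3, 4, 5, 7}} = {1, 2, 3, 5, 7}
EG (AX ((full ∧ ¬valid) ∨ (AF full))): greatest fixpoint, start Z0 = {1, 2, 3, 5, 7}, keep only states in Sat with some successor in Z. Already a fixed point.
Sat(EG (AX ((full ∧ ¬valid) ∨ (AF full)))) = {1, 2, 3, 5, 7}
|Sat(EG (AX ((full ∧ ¬valid) ∨ (AF full))))| = |{1, 2, 3, 5, 7}| = 5.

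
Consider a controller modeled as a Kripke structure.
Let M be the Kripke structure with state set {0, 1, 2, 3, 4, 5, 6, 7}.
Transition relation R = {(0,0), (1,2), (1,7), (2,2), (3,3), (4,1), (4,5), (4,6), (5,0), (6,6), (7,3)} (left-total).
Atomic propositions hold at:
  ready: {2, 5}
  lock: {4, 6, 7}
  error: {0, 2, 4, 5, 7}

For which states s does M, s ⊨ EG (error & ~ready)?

Sat(~ready) = {0, 1, 3, 4, 6, 7}
Sat(error & ~ready) = {0, 4, 7}
EG (error & ~ready): greatest fixpoint, start Z0 = {0, 4, 7}, keep only states in Sat with some successor in Z. Z1 = {0}; fixed.
Sat(EG (error & ~ready)) = {0}

{0}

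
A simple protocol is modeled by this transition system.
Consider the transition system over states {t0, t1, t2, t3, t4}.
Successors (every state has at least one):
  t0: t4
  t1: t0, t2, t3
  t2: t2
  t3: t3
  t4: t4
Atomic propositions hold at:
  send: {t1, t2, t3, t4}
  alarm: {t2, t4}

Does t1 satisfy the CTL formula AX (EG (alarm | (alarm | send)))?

No

Sat(alarm | send) = {t1, t2, t3, t4}
Sat(alarm | (alarm | send)) = {t1, t2, t3, t4}
EG (alarm | (alarm | send)): greatest fixpoint, start Z0 = {t1, t2, t3, t4}, keep only states in Sat with some successor in Z. Already a fixed point.
Sat(EG (alarm | (alarm | send))) = {t1, t2, t3, t4}
Sat(AX (EG (alarm | (alarm | send)))) = {s : every successor in {t1, t2, t3, t4}} = {t0, t2, t3, t4}
t1 ∉ Sat(AX (EG (alarm | (alarm | send)))) = {t0, t2, t3, t4}, so the formula does not hold at t1.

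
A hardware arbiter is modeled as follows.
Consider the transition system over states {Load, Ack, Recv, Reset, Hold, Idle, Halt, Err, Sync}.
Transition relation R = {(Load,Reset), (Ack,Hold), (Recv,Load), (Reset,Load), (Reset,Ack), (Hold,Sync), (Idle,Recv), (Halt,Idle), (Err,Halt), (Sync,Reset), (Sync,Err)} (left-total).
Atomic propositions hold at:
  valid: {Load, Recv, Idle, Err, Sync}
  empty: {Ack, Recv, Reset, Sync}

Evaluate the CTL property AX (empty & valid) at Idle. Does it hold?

Yes

Sat(empty & valid) = {Recv, Sync}
Sat(AX (empty & valid)) = {s : every successor in {Recv, Sync}} = {Hold, Idle}
Idle ∈ Sat(AX (empty & valid)) = {Hold, Idle}, so the formula holds at Idle.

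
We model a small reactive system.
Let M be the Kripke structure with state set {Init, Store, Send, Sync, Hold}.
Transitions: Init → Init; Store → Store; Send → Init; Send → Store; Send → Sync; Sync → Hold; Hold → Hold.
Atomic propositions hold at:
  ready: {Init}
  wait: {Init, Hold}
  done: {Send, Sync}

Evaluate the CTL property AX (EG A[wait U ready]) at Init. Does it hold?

Yes

A[wait U ready]: least fixpoint, start Z0 = Sat(ready) = {Init}, add states in Sat(wait) with every successor in Z. Already a fixed point.
Sat(A[wait U ready]) = {Init}
EG A[wait U ready]: greatest fixpoint, start Z0 = {Init}, keep only states in Sat with some successor in Z. Already a fixed point.
Sat(EG A[wait U ready]) = {Init}
Sat(AX (EG A[wait U ready])) = {s : every successor in {Init}} = {Init}
Init ∈ Sat(AX (EG A[wait U ready])) = {Init}, so the formula holds at Init.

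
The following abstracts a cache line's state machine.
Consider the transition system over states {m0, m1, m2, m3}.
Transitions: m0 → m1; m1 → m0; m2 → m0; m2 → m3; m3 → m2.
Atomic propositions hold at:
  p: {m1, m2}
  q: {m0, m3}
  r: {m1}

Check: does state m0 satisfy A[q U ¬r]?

Yes

Sat(¬r) = {m0, m2, m3}
A[q U ¬r]: least fixpoint, start Z0 = Sat(¬r) = {m0, m2, m3}, add states in Sat(q) with every successor in Z. Already a fixed point.
Sat(A[q U ¬r]) = {m0, m2, m3}
m0 ∈ Sat(A[q U ¬r]) = {m0, m2, m3}, so the formula holds at m0.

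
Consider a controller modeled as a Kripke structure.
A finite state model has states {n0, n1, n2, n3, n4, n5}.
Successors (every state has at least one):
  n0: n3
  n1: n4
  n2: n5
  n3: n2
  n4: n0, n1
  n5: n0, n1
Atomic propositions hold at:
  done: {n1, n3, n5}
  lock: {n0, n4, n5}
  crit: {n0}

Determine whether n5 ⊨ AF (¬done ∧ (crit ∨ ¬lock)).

Sat(¬done) = {n0, n2, n4}
Sat(¬lock) = {n1, n2, n3}
Sat(crit ∨ ¬lock) = {n0, n1, n2, n3}
Sat(¬done ∧ (crit ∨ ¬lock)) = {n0, n2}
AF (¬done ∧ (crit ∨ ¬lock)): least fixpoint, start Z0 = {n0, n2}, add states with every successor in Z. Z1 = {n0, n2, n3}; fixed.
Sat(AF (¬done ∧ (crit ∨ ¬lock))) = {n0, n2, n3}
n5 ∉ Sat(AF (¬done ∧ (crit ∨ ¬lock))) = {n0, n2, n3}, so the formula does not hold at n5.

No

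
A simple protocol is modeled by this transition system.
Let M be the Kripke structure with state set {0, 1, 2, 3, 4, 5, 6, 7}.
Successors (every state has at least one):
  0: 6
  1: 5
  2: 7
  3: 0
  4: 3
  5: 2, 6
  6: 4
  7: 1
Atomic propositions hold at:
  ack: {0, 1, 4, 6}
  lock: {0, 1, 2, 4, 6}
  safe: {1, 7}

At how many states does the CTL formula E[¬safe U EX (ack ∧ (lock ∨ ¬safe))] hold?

7

Sat(¬safe) = {0, 2, 3, 4, 5, 6}
Sat(lock ∨ ¬safe) = {0, 1, 2, 3, 4, 5, 6}
Sat(ack ∧ (lock ∨ ¬safe)) = {0, 1, 4, 6}
Sat(EX (ack ∧ (lock ∨ ¬safe))) = {s : some successor in {0, 1, 4, 6}} = {0, 3, 5, 6, 7}
E[¬safe U EX (ack ∧ (lock ∨ ¬safe))]: least fixpoint, start Z0 = Sat(EX (ack ∧ (lock ∨ ¬safe))) = {0, 3, 5, 6, 7}, add states in Sat(¬safe) with some successor in Z. Z1 = {0, 2, 3, 4, 5, 6, 7}; fixed.
Sat(E[¬safe U EX (ack ∧ (lock ∨ ¬safe))]) = {0, 2, 3, 4, 5, 6, 7}
|Sat(E[¬safe U EX (ack ∧ (lock ∨ ¬safe))])| = |{0, 2, 3, 4, 5, 6, 7}| = 7.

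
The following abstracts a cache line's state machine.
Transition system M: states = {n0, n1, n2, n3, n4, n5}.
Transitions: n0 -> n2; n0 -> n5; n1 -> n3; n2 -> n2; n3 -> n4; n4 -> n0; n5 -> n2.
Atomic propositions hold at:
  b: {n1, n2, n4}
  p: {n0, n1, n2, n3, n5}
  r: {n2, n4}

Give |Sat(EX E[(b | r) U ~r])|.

4

Sat(b | r) = {n1, n2, n4}
Sat(~r) = {n0, n1, n3, n5}
E[(b | r) U ~r]: least fixpoint, start Z0 = Sat(~r) = {n0, n1, n3, n5}, add states in Sat(b | r) with some successor in Z. Z1 = {n0, n1, n3, n4, n5}; fixed.
Sat(E[(b | r) U ~r]) = {n0, n1, n3, n4, n5}
Sat(EX E[(b | r) U ~r]) = {s : some successor in {n0, n1, n3, n4, n5}} = {n0, n1, n3, n4}
|Sat(EX E[(b | r) U ~r])| = |{n0, n1, n3, n4}| = 4.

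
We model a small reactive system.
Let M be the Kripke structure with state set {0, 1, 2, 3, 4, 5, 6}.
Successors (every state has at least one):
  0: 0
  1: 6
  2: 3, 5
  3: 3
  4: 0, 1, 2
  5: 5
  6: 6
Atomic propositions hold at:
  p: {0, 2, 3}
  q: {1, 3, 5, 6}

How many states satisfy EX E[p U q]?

E[p U q]: least fixpoint, start Z0 = Sat(q) = {1, 3, 5, 6}, add states in Sat(p) with some successor in Z. Z1 = {1, 2, 3, 5, 6}; fixed.
Sat(E[p U q]) = {1, 2, 3, 5, 6}
Sat(EX E[p U q]) = {s : some successor in {1, 2, 3, 5, 6}} = {1, 2, 3, 4, 5, 6}
|Sat(EX E[p U q])| = |{1, 2, 3, 4, 5, 6}| = 6.

6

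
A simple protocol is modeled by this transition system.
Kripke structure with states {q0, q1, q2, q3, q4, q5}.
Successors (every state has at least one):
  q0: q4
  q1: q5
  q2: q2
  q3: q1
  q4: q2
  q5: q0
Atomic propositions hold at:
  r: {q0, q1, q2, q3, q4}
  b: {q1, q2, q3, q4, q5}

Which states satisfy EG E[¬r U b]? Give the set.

Sat(¬r) = {q5}
E[¬r U b]: least fixpoint, start Z0 = Sat(b) = {q1, q2, q3, q4, q5}, add states in Sat(¬r) with some successor in Z. Already a fixed point.
Sat(E[¬r U b]) = {q1, q2, q3, q4, q5}
EG E[¬r U b]: greatest fixpoint, start Z0 = {q1, q2, q3, q4, q5}, keep only states in Sat with some successor in Z. Z1 = {q1, q2, q3, q4}; Z2 = {q2, q3, q4}; Z3 = {q2, q4}; fixed.
Sat(EG E[¬r U b]) = {q2, q4}

{q2, q4}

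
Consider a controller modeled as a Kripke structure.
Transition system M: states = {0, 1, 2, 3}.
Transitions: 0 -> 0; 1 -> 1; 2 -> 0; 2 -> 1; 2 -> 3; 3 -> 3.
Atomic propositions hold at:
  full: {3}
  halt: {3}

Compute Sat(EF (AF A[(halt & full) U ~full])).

{0, 1, 2}

Sat(halt & full) = {3}
Sat(~full) = {0, 1, 2}
A[(halt & full) U ~full]: least fixpoint, start Z0 = Sat(~full) = {0, 1, 2}, add states in Sat(halt & full) with every successor in Z. Already a fixed point.
Sat(A[(halt & full) U ~full]) = {0, 1, 2}
AF A[(halt & full) U ~full]: least fixpoint, start Z0 = {0, 1, 2}, add states with every successor in Z. Already a fixed point.
Sat(AF A[(halt & full) U ~full]) = {0, 1, 2}
EF (AF A[(halt & full) U ~full]): least fixpoint, start Z0 = {0, 1, 2}, add states with some successor in Z. Already a fixed point.
Sat(EF (AF A[(halt & full) U ~full])) = {0, 1, 2}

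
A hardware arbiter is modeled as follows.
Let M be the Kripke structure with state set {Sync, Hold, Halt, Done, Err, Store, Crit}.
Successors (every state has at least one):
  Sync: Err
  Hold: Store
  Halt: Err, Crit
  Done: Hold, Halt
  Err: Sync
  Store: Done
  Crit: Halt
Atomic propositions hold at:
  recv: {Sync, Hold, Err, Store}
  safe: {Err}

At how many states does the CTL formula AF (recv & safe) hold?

2

Sat(recv & safe) = {Err}
AF (recv & safe): least fixpoint, start Z0 = {Err}, add states with every successor in Z. Z1 = {Sync, Err}; fixed.
Sat(AF (recv & safe)) = {Sync, Err}
|Sat(AF (recv & safe))| = |{Sync, Err}| = 2.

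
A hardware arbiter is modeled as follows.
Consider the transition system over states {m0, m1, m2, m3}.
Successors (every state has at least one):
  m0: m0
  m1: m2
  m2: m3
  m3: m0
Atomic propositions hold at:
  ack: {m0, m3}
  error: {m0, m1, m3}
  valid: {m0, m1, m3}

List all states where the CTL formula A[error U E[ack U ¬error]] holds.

Sat(¬error) = {m2}
E[ack U ¬error]: least fixpoint, start Z0 = Sat(¬error) = {m2}, add states in Sat(ack) with some successor in Z. Already a fixed point.
Sat(E[ack U ¬error]) = {m2}
A[error U E[ack U ¬error]]: least fixpoint, start Z0 = Sat(E[ack U ¬error]) = {m2}, add states in Sat(error) with every successor in Z. Z1 = {m1, m2}; fixed.
Sat(A[error U E[ack U ¬error]]) = {m1, m2}

{m1, m2}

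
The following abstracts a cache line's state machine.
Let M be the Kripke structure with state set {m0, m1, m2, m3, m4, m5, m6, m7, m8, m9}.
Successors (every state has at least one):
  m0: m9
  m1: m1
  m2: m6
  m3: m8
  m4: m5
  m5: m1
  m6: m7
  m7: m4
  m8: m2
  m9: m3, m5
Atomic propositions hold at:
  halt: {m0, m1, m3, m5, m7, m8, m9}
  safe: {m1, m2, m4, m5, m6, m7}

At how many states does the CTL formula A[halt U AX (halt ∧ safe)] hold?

Sat(halt ∧ safe) = {m1, m5, m7}
Sat(AX (halt ∧ safe)) = {s : every successor in {m1, m5, m7}} = {m1, m4, m5, m6}
A[halt U AX (halt ∧ safe)]: least fixpoint, start Z0 = Sat(AX (halt ∧ safe)) = {m1, m4, m5, m6}, add states in Sat(halt) with every successor in Z. Z1 = {m1, m4, m5, m6, m7}; fixed.
Sat(A[halt U AX (halt ∧ safe)]) = {m1, m4, m5, m6, m7}
|Sat(A[halt U AX (halt ∧ safe)])| = |{m1, m4, m5, m6, m7}| = 5.

5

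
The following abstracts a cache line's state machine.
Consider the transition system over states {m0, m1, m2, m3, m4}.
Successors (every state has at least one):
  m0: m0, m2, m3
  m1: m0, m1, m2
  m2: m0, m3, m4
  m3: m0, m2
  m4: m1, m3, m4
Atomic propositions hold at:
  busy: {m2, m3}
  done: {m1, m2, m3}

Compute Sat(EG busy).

{m2, m3}

EG busy: greatest fixpoint, start Z0 = {m2, m3}, keep only states in Sat with some successor in Z. Already a fixed point.
Sat(EG busy) = {m2, m3}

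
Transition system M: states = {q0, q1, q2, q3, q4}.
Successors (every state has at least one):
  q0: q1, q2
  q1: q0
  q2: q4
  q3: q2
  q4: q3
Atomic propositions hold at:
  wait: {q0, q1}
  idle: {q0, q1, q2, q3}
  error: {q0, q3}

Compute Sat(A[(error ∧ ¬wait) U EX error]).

{q1, q4}

Sat(¬wait) = {q2, q3, q4}
Sat(error ∧ ¬wait) = {q3}
Sat(EX error) = {s : some successor in {q0, q3}} = {q1, q4}
A[(error ∧ ¬wait) U EX error]: least fixpoint, start Z0 = Sat(EX error) = {q1, q4}, add states in Sat(error ∧ ¬wait) with every successor in Z. Already a fixed point.
Sat(A[(error ∧ ¬wait) U EX error]) = {q1, q4}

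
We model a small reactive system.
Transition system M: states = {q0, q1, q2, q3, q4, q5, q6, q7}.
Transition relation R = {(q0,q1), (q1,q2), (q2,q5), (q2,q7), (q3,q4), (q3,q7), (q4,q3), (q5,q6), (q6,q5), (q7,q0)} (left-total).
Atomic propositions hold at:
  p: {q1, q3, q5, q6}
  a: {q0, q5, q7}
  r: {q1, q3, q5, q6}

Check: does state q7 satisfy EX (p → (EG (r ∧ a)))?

Yes

Sat(r ∧ a) = {q5}
EG (r ∧ a): greatest fixpoint, start Z0 = {q5}, keep only states in Sat with some successor in Z. Z1 = ∅; fixed.
Sat(EG (r ∧ a)) = ∅
Sat(p → (EG (r ∧ a))) = {q0, q2, q4, q7}
Sat(EX (p → (EG (r ∧ a)))) = {s : some successor in {q0, q2, q4, q7}} = {q1, q2, q3, q7}
q7 ∈ Sat(EX (p → (EG (r ∧ a)))) = {q1, q2, q3, q7}, so the formula holds at q7.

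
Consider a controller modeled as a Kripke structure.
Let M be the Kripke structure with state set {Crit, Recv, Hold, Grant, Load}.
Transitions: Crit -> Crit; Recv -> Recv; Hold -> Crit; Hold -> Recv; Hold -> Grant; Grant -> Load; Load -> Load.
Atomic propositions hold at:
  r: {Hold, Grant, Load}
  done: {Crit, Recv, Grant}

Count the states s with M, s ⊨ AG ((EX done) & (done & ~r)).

Sat(EX done) = {s : some successor in {Crit, Recv, Grant}} = {Crit, Recv, Hold}
Sat(~r) = {Crit, Recv}
Sat(done & ~r) = {Crit, Recv}
Sat((EX done) & (done & ~r)) = {Crit, Recv}
AG ((EX done) & (done & ~r)): greatest fixpoint, start Z0 = {Crit, Recv}, keep only states in Sat with every successor in Z. Already a fixed point.
Sat(AG ((EX done) & (done & ~r))) = {Crit, Recv}
|Sat(AG ((EX done) & (done & ~r)))| = |{Crit, Recv}| = 2.

2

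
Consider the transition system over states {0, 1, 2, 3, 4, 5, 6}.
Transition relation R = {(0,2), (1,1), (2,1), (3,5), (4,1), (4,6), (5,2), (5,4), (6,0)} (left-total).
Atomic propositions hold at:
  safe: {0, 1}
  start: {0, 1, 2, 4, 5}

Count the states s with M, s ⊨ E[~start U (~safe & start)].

Sat(~start) = {3, 6}
Sat(~safe) = {2, 3, 4, 5, 6}
Sat(~safe & start) = {2, 4, 5}
E[~start U (~safe & start)]: least fixpoint, start Z0 = Sat((~safe & start)) = {2, 4, 5}, add states in Sat(~start) with some successor in Z. Z1 = {2, 3, 4, 5}; fixed.
Sat(E[~start U (~safe & start)]) = {2, 3, 4, 5}
|Sat(E[~start U (~safe & start)])| = |{2, 3, 4, 5}| = 4.

4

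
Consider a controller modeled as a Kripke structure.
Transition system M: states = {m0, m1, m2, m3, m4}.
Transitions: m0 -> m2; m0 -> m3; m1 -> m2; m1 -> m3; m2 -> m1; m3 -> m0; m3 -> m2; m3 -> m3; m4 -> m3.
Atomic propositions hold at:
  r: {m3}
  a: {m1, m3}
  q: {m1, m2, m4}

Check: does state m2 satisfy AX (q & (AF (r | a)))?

Sat(r | a) = {m1, m3}
AF (r | a): least fixpoint, start Z0 = {m1, m3}, add states with every successor in Z. Z1 = {m1, m2, m3, m4}; Z2 = {m0, m1, m2, m3, m4}; fixed.
Sat(AF (r | a)) = {m0, m1, m2, m3, m4}
Sat(q & (AF (r | a))) = {m1, m2, m4}
Sat(AX (q & (AF (r | a)))) = {s : every successor in {m1, m2, m4}} = {m2}
m2 ∈ Sat(AX (q & (AF (r | a)))) = {m2}, so the formula holds at m2.

Yes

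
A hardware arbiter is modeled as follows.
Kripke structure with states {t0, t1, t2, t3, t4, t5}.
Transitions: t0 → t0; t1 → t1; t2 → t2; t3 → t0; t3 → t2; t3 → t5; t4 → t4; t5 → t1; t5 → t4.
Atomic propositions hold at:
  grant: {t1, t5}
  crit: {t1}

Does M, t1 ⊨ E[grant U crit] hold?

Yes

E[grant U crit]: least fixpoint, start Z0 = Sat(crit) = {t1}, add states in Sat(grant) with some successor in Z. Z1 = {t1, t5}; fixed.
Sat(E[grant U crit]) = {t1, t5}
t1 ∈ Sat(E[grant U crit]) = {t1, t5}, so the formula holds at t1.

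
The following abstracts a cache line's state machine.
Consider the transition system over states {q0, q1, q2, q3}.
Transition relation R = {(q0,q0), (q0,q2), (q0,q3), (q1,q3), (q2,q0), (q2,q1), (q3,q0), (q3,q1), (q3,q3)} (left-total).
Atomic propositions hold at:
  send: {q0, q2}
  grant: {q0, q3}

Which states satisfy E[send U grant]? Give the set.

{q0, q2, q3}

E[send U grant]: least fixpoint, start Z0 = Sat(grant) = {q0, q3}, add states in Sat(send) with some successor in Z. Z1 = {q0, q2, q3}; fixed.
Sat(E[send U grant]) = {q0, q2, q3}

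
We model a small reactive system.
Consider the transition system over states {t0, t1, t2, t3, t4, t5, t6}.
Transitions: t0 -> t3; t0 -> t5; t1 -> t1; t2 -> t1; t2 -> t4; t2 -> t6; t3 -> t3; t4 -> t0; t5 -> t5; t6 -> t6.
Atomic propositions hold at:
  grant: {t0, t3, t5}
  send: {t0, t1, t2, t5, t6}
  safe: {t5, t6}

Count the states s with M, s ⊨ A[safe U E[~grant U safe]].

3

Sat(~grant) = {t1, t2, t4, t6}
E[~grant U safe]: least fixpoint, start Z0 = Sat(safe) = {t5, t6}, add states in Sat(~grant) with some successor in Z. Z1 = {t2, t5, t6}; fixed.
Sat(E[~grant U safe]) = {t2, t5, t6}
A[safe U E[~grant U safe]]: least fixpoint, start Z0 = Sat(E[~grant U safe]) = {t2, t5, t6}, add states in Sat(safe) with every successor in Z. Already a fixed point.
Sat(A[safe U E[~grant U safe]]) = {t2, t5, t6}
|Sat(A[safe U E[~grant U safe]])| = |{t2, t5, t6}| = 3.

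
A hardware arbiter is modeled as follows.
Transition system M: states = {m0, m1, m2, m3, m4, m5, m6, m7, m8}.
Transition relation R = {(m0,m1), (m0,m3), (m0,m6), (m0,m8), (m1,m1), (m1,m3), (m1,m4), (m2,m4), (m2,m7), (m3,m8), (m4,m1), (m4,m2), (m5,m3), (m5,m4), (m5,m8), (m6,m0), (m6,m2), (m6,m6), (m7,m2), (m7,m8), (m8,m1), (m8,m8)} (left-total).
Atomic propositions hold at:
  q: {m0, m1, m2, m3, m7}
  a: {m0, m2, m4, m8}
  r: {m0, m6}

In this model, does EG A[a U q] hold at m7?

A[a U q]: least fixpoint, start Z0 = Sat(q) = {m0, m1, m2, m3, m7}, add states in Sat(a) with every successor in Z. Z1 = {m0, m1, m2, m3, m4, m7}; fixed.
Sat(A[a U q]) = {m0, m1, m2, m3, m4, m7}
EG A[a U q]: greatest fixpoint, start Z0 = {m0, m1, m2, m3, m4, m7}, keep only states in Sat with some successor in Z. Z1 = {m0, m1, m2, m4, m7}; fixed.
Sat(EG A[a U q]) = {m0, m1, m2, m4, m7}
m7 ∈ Sat(EG A[a U q]) = {m0, m1, m2, m4, m7}, so the formula holds at m7.

Yes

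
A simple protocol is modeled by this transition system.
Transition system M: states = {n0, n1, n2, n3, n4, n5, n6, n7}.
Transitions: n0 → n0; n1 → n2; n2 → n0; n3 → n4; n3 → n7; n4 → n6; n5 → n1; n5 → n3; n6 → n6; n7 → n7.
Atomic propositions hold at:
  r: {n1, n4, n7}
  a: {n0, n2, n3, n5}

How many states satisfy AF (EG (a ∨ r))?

6

Sat(a ∨ r) = {n0, n1, n2, n3, n4, n5, n7}
EG (a ∨ r): greatest fixpoint, start Z0 = {n0, n1, n2, n3, n4, n5, n7}, keep only states in Sat with some successor in Z. Z1 = {n0, n1, n2, n3, n5, n7}; fixed.
Sat(EG (a ∨ r)) = {n0, n1, n2, n3, n5, n7}
AF (EG (a ∨ r)): least fixpoint, start Z0 = {n0, n1, n2, n3, n5, n7}, add states with every successor in Z. Already a fixed point.
Sat(AF (EG (a ∨ r))) = {n0, n1, n2, n3, n5, n7}
|Sat(AF (EG (a ∨ r)))| = |{n0, n1, n2, n3, n5, n7}| = 6.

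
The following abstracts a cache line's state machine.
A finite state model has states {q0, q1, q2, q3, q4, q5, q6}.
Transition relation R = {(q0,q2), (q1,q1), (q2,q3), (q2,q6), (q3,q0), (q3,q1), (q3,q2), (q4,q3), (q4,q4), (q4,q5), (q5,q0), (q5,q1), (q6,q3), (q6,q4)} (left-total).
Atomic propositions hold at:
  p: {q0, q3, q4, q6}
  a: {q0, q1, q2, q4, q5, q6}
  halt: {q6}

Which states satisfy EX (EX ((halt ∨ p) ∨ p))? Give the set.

Sat(halt ∨ p) = {q0, q3, q4, q6}
Sat((halt ∨ p) ∨ p) = {q0, q3, q4, q6}
Sat(EX ((halt ∨ p) ∨ p)) = {s : some successor in {q0, q3, q4, q6}} = {q2, q3, q4, q5, q6}
Sat(EX (EX ((halt ∨ p) ∨ p))) = {s : some successor in {q2, q3, q4, q5, q6}} = {q0, q2, q3, q4, q6}

{q0, q2, q3, q4, q6}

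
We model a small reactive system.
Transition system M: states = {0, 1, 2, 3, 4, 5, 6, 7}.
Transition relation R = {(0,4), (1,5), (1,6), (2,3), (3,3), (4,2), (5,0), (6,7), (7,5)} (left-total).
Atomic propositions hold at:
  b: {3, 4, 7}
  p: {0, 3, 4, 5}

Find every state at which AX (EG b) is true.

EG b: greatest fixpoint, start Z0 = {3, 4, 7}, keep only states in Sat with some successor in Z. Z1 = {3}; fixed.
Sat(EG b) = {3}
Sat(AX (EG b)) = {s : every successor in {3}} = {2, 3}

{2, 3}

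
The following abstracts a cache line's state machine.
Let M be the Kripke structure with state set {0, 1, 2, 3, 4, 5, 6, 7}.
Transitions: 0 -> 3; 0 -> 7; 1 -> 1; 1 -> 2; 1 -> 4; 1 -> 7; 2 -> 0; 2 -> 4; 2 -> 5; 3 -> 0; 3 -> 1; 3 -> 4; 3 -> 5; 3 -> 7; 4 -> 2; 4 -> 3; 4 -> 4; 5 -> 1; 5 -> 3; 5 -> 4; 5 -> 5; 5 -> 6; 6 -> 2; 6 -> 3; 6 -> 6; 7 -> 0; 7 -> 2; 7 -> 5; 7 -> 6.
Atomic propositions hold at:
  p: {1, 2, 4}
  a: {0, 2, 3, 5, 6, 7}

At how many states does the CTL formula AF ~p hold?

5

Sat(~p) = {0, 3, 5, 6, 7}
AF ~p: least fixpoint, start Z0 = {0, 3, 5, 6, 7}, add states with every successor in Z. Already a fixed point.
Sat(AF ~p) = {0, 3, 5, 6, 7}
|Sat(AF ~p)| = |{0, 3, 5, 6, 7}| = 5.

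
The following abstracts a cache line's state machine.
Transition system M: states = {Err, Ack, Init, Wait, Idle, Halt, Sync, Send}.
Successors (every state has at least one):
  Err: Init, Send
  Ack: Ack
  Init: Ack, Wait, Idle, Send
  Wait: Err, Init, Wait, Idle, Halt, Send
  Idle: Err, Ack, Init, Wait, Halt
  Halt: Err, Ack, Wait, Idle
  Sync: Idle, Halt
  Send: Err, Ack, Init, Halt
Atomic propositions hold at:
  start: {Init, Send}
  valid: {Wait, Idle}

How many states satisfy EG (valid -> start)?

6

Sat(valid -> start) = {Err, Ack, Init, Halt, Sync, Send}
EG (valid -> start): greatest fixpoint, start Z0 = {Err, Ack, Init, Halt, Sync, Send}, keep only states in Sat with some successor in Z. Already a fixed point.
Sat(EG (valid -> start)) = {Err, Ack, Init, Halt, Sync, Send}
|Sat(EG (valid -> start))| = |{Err, Ack, Init, Halt, Sync, Send}| = 6.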